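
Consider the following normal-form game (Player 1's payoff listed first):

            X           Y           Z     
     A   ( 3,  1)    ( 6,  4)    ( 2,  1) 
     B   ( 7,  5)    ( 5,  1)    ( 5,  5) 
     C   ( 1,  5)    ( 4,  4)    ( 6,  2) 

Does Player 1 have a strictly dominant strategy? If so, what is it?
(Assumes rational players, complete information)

No strictly dominant strategy exists for Player 1

Work:
A strategy strictly dominates another if it gives a strictly higher payoff against every opponent action. Compare each pair of P1's strategies column-by-column:
  A vs B: [3 vs 7, 6 vs 5, 2 vs 5] → A does not strictly dominate B (column X: 3 ≤ 7)
  A vs C: [3 vs 1, 6 vs 4, 2 vs 6] → A does not strictly dominate C (column Z: 2 ≤ 6)
  B vs A: [7 vs 3, 5 vs 6, 5 vs 2] → B does not strictly dominate A (column Y: 5 ≤ 6)
  B vs C: [7 vs 1, 5 vs 4, 5 vs 6] → B does not strictly dominate C (column Z: 5 ≤ 6)
  C vs A: [1 vs 3, 4 vs 6, 6 vs 2] → C does not strictly dominate A (column X: 1 ≤ 3)
  C vs B: [1 vs 7, 4 vs 5, 6 vs 5] → C does not strictly dominate B (column X: 1 ≤ 7)
No single strategy strictly dominates all others → no strictly dominant strategy.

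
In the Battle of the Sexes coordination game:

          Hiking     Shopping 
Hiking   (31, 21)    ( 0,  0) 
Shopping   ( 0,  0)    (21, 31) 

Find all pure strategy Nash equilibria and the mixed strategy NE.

Pure NE: (Hiking, Hiking) and (Shopping, Shopping); Mixed NE: p = 0.5962, q = 0.4038

Work:
Check pure NE:
(Hiking, Hiking): (31, 21) - no unilateral deviation beneficial
(Shopping, Shopping): (21, 31) - no unilateral deviation beneficial
Mixed NE: P1 plays Hiking with p = 0.5962, P2 plays Hiking with q = 0.4038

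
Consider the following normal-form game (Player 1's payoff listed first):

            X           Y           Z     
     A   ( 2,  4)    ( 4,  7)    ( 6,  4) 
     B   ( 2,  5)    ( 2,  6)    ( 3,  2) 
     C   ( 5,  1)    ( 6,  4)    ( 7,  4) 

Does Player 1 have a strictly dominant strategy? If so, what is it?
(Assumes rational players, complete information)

Yes, Player 1's strictly dominant strategy is C

Work:
A strategy strictly dominates another if it gives a strictly higher payoff against every opponent action. Compare each pair of P1's strategies column-by-column:
  A vs B: [2 vs 2, 4 vs 2, 6 vs 3] → A does not strictly dominate B (column X: 2 ≤ 2)
  A vs C: [2 vs 5, 4 vs 6, 6 vs 7] → A does not strictly dominate C (column X: 2 ≤ 5)
  B vs A: [2 vs 2, 2 vs 4, 3 vs 6] → B does not strictly dominate A (column X: 2 ≤ 2)
  B vs C: [2 vs 5, 2 vs 6, 3 vs 7] → B does not strictly dominate C (column X: 2 ≤ 5)
  C vs A: [5 vs 2, 6 vs 4, 7 vs 6] → C strictly dominates A
  C vs B: [5 vs 2, 6 vs 2, 7 vs 3] → C strictly dominates B
C strictly dominates every other strategy → strictly dominant.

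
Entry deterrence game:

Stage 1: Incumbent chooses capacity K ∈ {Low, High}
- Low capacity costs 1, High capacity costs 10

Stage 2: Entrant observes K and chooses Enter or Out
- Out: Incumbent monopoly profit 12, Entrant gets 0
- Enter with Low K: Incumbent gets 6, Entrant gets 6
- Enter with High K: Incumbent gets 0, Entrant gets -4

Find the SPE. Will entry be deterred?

SPE: (Low, Enter|Low, Out|High); Entry not deterred. Incumbent net profit = 5, Entrant gets 6

Work:
After Low K: Entrant enters (6 > 0)
After High K: Entrant stays out (-4 < 0)
Incumbent: Low → 6−1=5, High → 12−10=2
Incumbent chooses Low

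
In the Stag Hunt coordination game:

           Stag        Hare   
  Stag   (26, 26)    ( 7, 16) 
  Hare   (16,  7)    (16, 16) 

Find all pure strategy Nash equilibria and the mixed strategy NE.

Pure NE: (Stag, Stag) and (Hare, Hare); Mixed NE: p = 0.4737, q = 0.4737

Work:
Check pure NE:
(Stag, Stag): (26, 26) - no unilateral deviation beneficial
(Hare, Hare): (16, 16) - no unilateral deviation beneficial
Mixed NE: P1 plays Stag with p = 0.4737, P2 plays Stag with q = 0.4737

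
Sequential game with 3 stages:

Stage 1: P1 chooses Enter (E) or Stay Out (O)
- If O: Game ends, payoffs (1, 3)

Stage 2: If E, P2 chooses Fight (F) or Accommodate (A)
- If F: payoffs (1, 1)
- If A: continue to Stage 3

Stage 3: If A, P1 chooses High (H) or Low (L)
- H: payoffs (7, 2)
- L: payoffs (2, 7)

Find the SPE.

SPE: (E, A, H); Outcome (7, 2)

Work:
Stage 3: P1 chooses H (7 vs 2)
Stage 2: P2: F->1, A->2 (anticipating H). Choose A
Stage 1: P1: O->1, E->7 (anticipating A, H). Choose E
SPE path: E -> A -> H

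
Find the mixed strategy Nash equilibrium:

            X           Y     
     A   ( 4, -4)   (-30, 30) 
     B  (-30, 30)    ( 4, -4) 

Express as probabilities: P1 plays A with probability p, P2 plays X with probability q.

p = 0.5, q = 0.5

Work:
Find probabilities that make opponent indifferent:
P2 chooses q to make P1 indifferent between A and B
P1 chooses p to make P2 indifferent between X and Y
Mixed NE: P1 plays (A: 0.5, B: 0.5), P2 plays (X: 0.5, Y: 0.5)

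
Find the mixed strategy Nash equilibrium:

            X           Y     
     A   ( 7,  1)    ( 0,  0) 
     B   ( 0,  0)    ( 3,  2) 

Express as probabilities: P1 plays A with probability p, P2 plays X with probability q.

p = 0.6667, q = 0.3

Work:
Find probabilities that make opponent indifferent:
P2 chooses q to make P1 indifferent between A and B
P1 chooses p to make P2 indifferent between X and Y
Mixed NE: P1 plays (A: 0.6667, B: 0.3333), P2 plays (X: 0.3, Y: 0.7)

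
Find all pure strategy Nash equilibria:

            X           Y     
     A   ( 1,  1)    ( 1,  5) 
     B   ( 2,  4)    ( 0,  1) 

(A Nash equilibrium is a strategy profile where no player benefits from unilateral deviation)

Nash equilibrium: (A, Y), (B, X)

Work:
Best responses:
  P1 vs X: payoffs [1, 2] → best response B (payoff 2)
  P1 vs Y: payoffs [1, 0] → best response A (payoff 1)
  P2 vs A: payoffs [1, 5] → best response Y (payoff 5)
  P2 vs B: payoffs [4, 1] → best response X (payoff 4)
Mutual best responses: (A,Y), (B,X) → Nash equilibria.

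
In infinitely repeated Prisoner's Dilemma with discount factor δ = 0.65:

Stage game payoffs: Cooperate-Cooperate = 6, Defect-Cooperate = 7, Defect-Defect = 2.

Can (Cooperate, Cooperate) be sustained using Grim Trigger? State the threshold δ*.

δ* = 0.2; since δ = 0.65 ≥ 0.2, cooperation can be sustained

Work:
For Grim Trigger:
Cooperate forever: 6/(1-δ)
Defect then punished: 7 + 2·δ/(1-δ)
Need: 6/(1-δ) ≥ 7 + 2·δ/(1-δ)
Solving: δ ≥ (T-R)/(T-P) = (7-6)/(7-2) = 0.2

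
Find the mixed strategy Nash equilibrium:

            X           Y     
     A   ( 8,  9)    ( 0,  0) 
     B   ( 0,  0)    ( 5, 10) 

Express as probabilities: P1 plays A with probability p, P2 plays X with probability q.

p = 0.5263, q = 0.3846

Work:
Find probabilities that make opponent indifferent:
P2 chooses q to make P1 indifferent between A and B
P1 chooses p to make P2 indifferent between X and Y
Mixed NE: P1 plays (A: 0.5263, B: 0.4737), P2 plays (X: 0.3846, Y: 0.6154)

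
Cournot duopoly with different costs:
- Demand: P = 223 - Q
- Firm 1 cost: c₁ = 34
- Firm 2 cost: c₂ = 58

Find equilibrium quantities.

q₁* = 71.0, q₂* = 47.0

Work:
Reaction: q₁ = (223 - 34 - q₂)/2
Reaction: q₂ = (223 - 58 - q₁)/2
Solve simultaneously:
q₁* = (223 - 2×34 + 58)/3 = 71.0
q₂* = (223 - 2×58 + 34)/3 = 47.0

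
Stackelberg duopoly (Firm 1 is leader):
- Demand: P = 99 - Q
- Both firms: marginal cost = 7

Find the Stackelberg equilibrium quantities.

q₁* (leader) = 46.0, q₂* (follower) = 23.0

Work:
Follower's reaction: q₂ = (a - c - q₁)/2
Leader substitutes: π₁ = q₁·(a - q₁ - (a-c-q₁)/2 - c)
FOC: q₁* = (99 - 7)/2 = 46.00
Then: q₂* = (99 - 7 - 46.0)/2 = 23.00
Leader has first-mover advantage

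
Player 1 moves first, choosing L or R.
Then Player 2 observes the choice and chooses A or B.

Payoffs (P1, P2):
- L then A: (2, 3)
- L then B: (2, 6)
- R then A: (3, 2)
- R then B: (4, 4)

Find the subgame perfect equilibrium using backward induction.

P1 plays R, P2 plays B after L and B after R; Payoff (4, 4)

Work:
Backward induction:
After L: P2 chooses B → P1 gets 2
After R: P2 chooses B → P1 gets 4
P1 chooses R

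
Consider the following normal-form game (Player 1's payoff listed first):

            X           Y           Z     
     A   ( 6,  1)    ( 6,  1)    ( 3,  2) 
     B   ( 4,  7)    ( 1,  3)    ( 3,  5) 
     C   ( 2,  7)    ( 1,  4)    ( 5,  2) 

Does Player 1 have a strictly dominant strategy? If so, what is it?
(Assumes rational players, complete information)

No strictly dominant strategy exists for Player 1

Work:
A strategy strictly dominates another if it gives a strictly higher payoff against every opponent action. Compare each pair of P1's strategies column-by-column:
  A vs B: [6 vs 4, 6 vs 1, 3 vs 3] → A does not strictly dominate B (column Z: 3 ≤ 3)
  A vs C: [6 vs 2, 6 vs 1, 3 vs 5] → A does not strictly dominate C (column Z: 3 ≤ 5)
  B vs A: [4 vs 6, 1 vs 6, 3 vs 3] → B does not strictly dominate A (column X: 4 ≤ 6)
  B vs C: [4 vs 2, 1 vs 1, 3 vs 5] → B does not strictly dominate C (column Y: 1 ≤ 1)
  C vs A: [2 vs 6, 1 vs 6, 5 vs 3] → C does not strictly dominate A (column X: 2 ≤ 6)
  C vs B: [2 vs 4, 1 vs 1, 5 vs 3] → C does not strictly dominate B (column X: 2 ≤ 4)
No single strategy strictly dominates all others → no strictly dominant strategy.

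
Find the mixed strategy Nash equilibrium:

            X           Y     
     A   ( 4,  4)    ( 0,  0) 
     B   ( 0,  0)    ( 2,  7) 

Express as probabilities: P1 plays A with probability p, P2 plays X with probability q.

p = 0.6364, q = 0.3333

Work:
Find probabilities that make opponent indifferent:
P2 chooses q to make P1 indifferent between A and B
P1 chooses p to make P2 indifferent between X and Y
Mixed NE: P1 plays (A: 0.6364, B: 0.3636), P2 plays (X: 0.3333, Y: 0.6667)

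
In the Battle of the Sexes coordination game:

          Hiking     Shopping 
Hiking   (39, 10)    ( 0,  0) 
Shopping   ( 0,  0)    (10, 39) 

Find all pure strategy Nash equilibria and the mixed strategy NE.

Pure NE: (Hiking, Hiking) and (Shopping, Shopping); Mixed NE: p = 0.7959, q = 0.2041

Work:
Check pure NE:
(Hiking, Hiking): (39, 10) - no unilateral deviation beneficial
(Shopping, Shopping): (10, 39) - no unilateral deviation beneficial
Mixed NE: P1 plays Hiking with p = 0.7959, P2 plays Hiking with q = 0.2041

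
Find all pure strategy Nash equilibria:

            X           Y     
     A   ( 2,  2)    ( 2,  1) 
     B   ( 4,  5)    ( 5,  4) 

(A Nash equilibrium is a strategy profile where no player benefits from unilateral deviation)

Nash equilibrium: (B, X)

Work:
Best responses:
  P1 vs X: payoffs [2, 4] → best response B (payoff 4)
  P1 vs Y: payoffs [2, 5] → best response B (payoff 5)
  P2 vs A: payoffs [2, 1] → best response X (payoff 2)
  P2 vs B: payoffs [5, 4] → best response X (payoff 5)
Mutual best responses: (B,X) → Nash equilibria.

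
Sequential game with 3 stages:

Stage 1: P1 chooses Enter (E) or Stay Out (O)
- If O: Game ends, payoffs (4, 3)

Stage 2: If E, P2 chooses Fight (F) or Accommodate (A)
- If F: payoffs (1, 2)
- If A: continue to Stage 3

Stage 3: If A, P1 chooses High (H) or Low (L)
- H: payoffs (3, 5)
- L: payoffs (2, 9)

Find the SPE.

SPE: (O, A, H); Outcome (4, 3)

Work:
Stage 3: P1 chooses H (3 vs 2)
Stage 2: P2: F->2, A->5 (anticipating H). Choose A
Stage 1: P1: O->4, E->3 (anticipating A, H). Choose O
SPE path: O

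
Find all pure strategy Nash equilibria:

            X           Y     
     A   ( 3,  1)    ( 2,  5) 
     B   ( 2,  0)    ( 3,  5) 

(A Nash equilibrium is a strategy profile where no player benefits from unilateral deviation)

Nash equilibrium: (B, Y)

Work:
Best responses:
  P1 vs X: payoffs [3, 2] → best response A (payoff 3)
  P1 vs Y: payoffs [2, 3] → best response B (payoff 3)
  P2 vs A: payoffs [1, 5] → best response Y (payoff 5)
  P2 vs B: payoffs [0, 5] → best response Y (payoff 5)
Mutual best responses: (B,Y) → Nash equilibria.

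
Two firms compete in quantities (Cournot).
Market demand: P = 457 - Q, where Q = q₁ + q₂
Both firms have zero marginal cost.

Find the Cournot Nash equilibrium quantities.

q₁* = q₂* = 152.33; P* = 152.33

Work:
Profit: π_i = P·q_i = (a - q_i - q_j)·q_i
FOC: ∂π_i/∂q_i = a - 2q_i - q_j = 0
Reaction function: q_i = (457 - q_j)/2
Symmetry: q* = 457/3 = 152.33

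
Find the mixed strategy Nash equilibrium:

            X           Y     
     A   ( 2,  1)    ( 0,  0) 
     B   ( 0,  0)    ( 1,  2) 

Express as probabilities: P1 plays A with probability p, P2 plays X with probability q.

p = 0.6667, q = 0.3333

Work:
Find probabilities that make opponent indifferent:
P2 chooses q to make P1 indifferent between A and B
P1 chooses p to make P2 indifferent between X and Y
Mixed NE: P1 plays (A: 0.6667, B: 0.3333), P2 plays (X: 0.3333, Y: 0.6667)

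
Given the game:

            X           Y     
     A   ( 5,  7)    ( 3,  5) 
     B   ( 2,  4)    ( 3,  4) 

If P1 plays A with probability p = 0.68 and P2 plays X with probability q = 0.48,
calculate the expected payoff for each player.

E[P1] = 3.4992, E[P2] = 5.3328

Work:
E[P1] = p·q·π₁(A,X) + p·(1-q)·π₁(A,Y) + (1-p)·q·π₁(B,X) + (1-p)·(1-q)·π₁(B,Y)
= 0.68·0.48·5 + 0.68·0.52·3 + 0.32·0.48·2 + 0.32·0.52·3
= 3.4992

E[P2] = 5.3328 (similar calculation)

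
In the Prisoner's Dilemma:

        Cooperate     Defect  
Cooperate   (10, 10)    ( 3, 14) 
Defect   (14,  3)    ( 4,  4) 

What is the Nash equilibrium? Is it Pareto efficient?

(Defect, Defect) is NE; not Pareto efficient

Work:
Defect dominates Cooperate for both players:
If P2 cooperates: Defect (14) > Cooperate (10)
If P2 defects: Defect (4) > Cooperate (3)
NE: (Defect, Defect) with payoff (4, 4)
But (Cooperate, Cooperate) = (10, 10) Pareto dominates (4, 4)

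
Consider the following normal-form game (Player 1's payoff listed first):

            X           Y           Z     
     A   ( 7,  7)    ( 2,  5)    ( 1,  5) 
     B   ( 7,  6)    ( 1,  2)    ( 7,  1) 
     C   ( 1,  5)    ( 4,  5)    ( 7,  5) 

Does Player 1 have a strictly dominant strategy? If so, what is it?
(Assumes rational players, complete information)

No strictly dominant strategy exists for Player 1

Work:
A strategy strictly dominates another if it gives a strictly higher payoff against every opponent action. Compare each pair of P1's strategies column-by-column:
  A vs B: [7 vs 7, 2 vs 1, 1 vs 7] → A does not strictly dominate B (column X: 7 ≤ 7)
  A vs C: [7 vs 1, 2 vs 4, 1 vs 7] → A does not strictly dominate C (column Y: 2 ≤ 4)
  B vs A: [7 vs 7, 1 vs 2, 7 vs 1] → B does not strictly dominate A (column X: 7 ≤ 7)
  B vs C: [7 vs 1, 1 vs 4, 7 vs 7] → B does not strictly dominate C (column Y: 1 ≤ 4)
  C vs A: [1 vs 7, 4 vs 2, 7 vs 1] → C does not strictly dominate A (column X: 1 ≤ 7)
  C vs B: [1 vs 7, 4 vs 1, 7 vs 7] → C does not strictly dominate B (column X: 1 ≤ 7)
No single strategy strictly dominates all others → no strictly dominant strategy.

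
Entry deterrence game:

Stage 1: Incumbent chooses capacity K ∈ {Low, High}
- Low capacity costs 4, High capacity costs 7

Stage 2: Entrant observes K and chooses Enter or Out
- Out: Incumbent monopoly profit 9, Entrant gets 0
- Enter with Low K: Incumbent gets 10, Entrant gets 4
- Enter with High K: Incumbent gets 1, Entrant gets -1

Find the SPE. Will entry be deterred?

SPE: (Low, Enter|Low, Out|High); Entry not deterred. Incumbent net profit = 6, Entrant gets 4

Work:
After Low K: Entrant enters (4 > 0)
After High K: Entrant stays out (-1 < 0)
Incumbent: Low → 10−4=6, High → 9−7=2
Incumbent chooses Low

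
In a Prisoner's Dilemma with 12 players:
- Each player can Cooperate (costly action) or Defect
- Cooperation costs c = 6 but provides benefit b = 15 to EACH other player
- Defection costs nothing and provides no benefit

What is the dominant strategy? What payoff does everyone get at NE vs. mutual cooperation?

Dominant: Defect; NE payoff = 0; Coop payoff = 159

Work:
Defect dominates (saves cost c = 6, benefit to others is external)
NE: All defect → everyone gets 0
If all cooperate: each receives (11)×15 - 6 = 159
Social dilemma: 159 > 0 but NE gives 0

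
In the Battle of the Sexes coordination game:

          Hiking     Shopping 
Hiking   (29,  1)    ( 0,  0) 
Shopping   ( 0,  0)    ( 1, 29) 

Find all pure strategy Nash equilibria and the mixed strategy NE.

Pure NE: (Hiking, Hiking) and (Shopping, Shopping); Mixed NE: p = 0.9667, q = 0.0333

Work:
Check pure NE:
(Hiking, Hiking): (29, 1) - no unilateral deviation beneficial
(Shopping, Shopping): (1, 29) - no unilateral deviation beneficial
Mixed NE: P1 plays Hiking with p = 0.9667, P2 plays Hiking with q = 0.0333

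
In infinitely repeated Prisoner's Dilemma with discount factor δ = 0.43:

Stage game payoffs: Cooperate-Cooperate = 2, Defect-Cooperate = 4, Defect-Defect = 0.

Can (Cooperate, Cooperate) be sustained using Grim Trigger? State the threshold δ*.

δ* = 0.5; since δ = 0.43 < 0.5, cooperation cannot be sustained

Work:
For Grim Trigger:
Cooperate forever: 2/(1-δ)
Defect then punished: 4 + 0·δ/(1-δ)
Need: 2/(1-δ) ≥ 4 + 0·δ/(1-δ)
Solving: δ ≥ (T-R)/(T-P) = (4-2)/(4-0) = 0.5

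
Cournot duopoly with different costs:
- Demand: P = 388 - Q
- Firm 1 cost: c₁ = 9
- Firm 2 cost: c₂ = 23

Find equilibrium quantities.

q₁* = 131.0, q₂* = 117.0

Work:
Reaction: q₁ = (388 - 9 - q₂)/2
Reaction: q₂ = (388 - 23 - q₁)/2
Solve simultaneously:
q₁* = (388 - 2×9 + 23)/3 = 131.0
q₂* = (388 - 2×23 + 9)/3 = 117.0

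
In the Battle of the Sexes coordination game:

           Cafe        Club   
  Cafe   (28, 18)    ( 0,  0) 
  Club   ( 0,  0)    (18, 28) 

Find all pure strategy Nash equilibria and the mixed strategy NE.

Pure NE: (Cafe, Cafe) and (Club, Club); Mixed NE: p = 0.6087, q = 0.3913

Work:
Check pure NE:
(Cafe, Cafe): (28, 18) - no unilateral deviation beneficial
(Club, Club): (18, 28) - no unilateral deviation beneficial
Mixed NE: P1 plays Cafe with p = 0.6087, P2 plays Cafe with q = 0.3913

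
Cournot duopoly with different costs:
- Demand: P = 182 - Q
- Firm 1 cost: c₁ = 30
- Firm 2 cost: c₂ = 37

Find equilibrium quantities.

q₁* = 53.0, q₂* = 46.0

Work:
Reaction: q₁ = (182 - 30 - q₂)/2
Reaction: q₂ = (182 - 37 - q₁)/2
Solve simultaneously:
q₁* = (182 - 2×30 + 37)/3 = 53.0
q₂* = (182 - 2×37 + 30)/3 = 46.0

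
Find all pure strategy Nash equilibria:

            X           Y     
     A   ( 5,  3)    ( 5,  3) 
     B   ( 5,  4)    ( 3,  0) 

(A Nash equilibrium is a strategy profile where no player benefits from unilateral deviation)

Nash equilibrium: (A, X), (A, Y), (B, X)

Work:
Best responses:
  P1 vs X: payoffs [5, 5] → best response A/B (payoff 5)
  P1 vs Y: payoffs [5, 3] → best response A (payoff 5)
  P2 vs A: payoffs [3, 3] → best response X/Y (payoff 3)
  P2 vs B: payoffs [4, 0] → best response X (payoff 4)
Mutual best responses: (A,X), (A,Y), (B,X) → Nash equilibria.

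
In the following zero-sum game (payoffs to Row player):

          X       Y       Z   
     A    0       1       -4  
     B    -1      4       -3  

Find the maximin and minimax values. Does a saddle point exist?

Maximin = -3, Minimax = -3, Saddle: True

Work:
Row minimums: [-4, -3] → maximin = -3
Column maximums: [0, 4, -3] → minimax = -3
Saddle point exists! Game value = -3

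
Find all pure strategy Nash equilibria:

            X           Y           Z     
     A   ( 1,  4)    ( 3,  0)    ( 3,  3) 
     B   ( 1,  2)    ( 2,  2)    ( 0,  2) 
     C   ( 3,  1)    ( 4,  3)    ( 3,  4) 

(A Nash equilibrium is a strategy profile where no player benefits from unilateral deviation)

Nash equilibrium: (C, Z)

Work:
Best responses:
  P1 vs X: payoffs [1, 1, 3] → best response C (payoff 3)
  P1 vs Y: payoffs [3, 2, 4] → best response C (payoff 4)
  P1 vs Z: payoffs [3, 0, 3] → best response A/C (payoff 3)
  P2 vs A: payoffs [4, 0, 3] → best response X (payoff 4)
  P2 vs B: payoffs [2, 2, 2] → best response X/Y/Z (payoff 2)
  P2 vs C: payoffs [1, 3, 4] → best response Z (payoff 4)
Mutual best responses: (C,Z) → Nash equilibria.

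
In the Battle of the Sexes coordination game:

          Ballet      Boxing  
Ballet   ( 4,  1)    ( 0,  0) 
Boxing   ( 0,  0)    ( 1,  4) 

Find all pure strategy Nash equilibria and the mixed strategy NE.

Pure NE: (Ballet, Ballet) and (Boxing, Boxing); Mixed NE: p = 0.8, q = 0.2

Work:
Check pure NE:
(Ballet, Ballet): (4, 1) - no unilateral deviation beneficial
(Boxing, Boxing): (1, 4) - no unilateral deviation beneficial
Mixed NE: P1 plays Ballet with p = 0.8, P2 plays Ballet with q = 0.2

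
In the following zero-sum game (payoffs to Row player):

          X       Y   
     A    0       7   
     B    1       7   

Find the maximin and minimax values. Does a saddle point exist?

Maximin = 1, Minimax = 1, Saddle: True

Work:
Row minimums: [0, 1] → maximin = 1
Column maximums: [1, 7] → minimax = 1
Saddle point exists! Game value = 1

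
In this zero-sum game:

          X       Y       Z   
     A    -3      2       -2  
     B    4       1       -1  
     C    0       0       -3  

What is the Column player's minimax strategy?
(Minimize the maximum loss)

Column should play Z, value = -1

Work:
Column player minimizes Row's maximum payoff:
Column X: max payoff to Row = 4
Column Y: max payoff to Row = 2
Column Z: max payoff to Row = -1
Minimum is -1, achieved by column Z.
Minimax strategy: Z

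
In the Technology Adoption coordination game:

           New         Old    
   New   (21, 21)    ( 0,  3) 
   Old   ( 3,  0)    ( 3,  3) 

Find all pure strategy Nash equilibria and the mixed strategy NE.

Pure NE: (New, New) and (Old, Old); Mixed NE: p = 0.1429, q = 0.1429

Work:
Check pure NE:
(New, New): (21, 21) - no unilateral deviation beneficial
(Old, Old): (3, 3) - no unilateral deviation beneficial
Mixed NE: P1 plays New with p = 0.1429, P2 plays New with q = 0.1429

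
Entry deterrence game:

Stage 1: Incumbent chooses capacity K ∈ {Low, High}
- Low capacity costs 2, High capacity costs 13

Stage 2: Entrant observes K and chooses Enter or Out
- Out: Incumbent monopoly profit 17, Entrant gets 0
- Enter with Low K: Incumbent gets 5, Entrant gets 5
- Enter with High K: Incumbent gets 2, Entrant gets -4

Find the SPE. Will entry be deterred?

SPE: (High, Enter|Low, Out|High); Entry deterred. Incumbent net profit = 4

Work:
After Low K: Entrant enters (5 > 0)
After High K: Entrant stays out (-4 < 0)
Incumbent: Low → 5−2=3, High → 17−13=4
Incumbent chooses High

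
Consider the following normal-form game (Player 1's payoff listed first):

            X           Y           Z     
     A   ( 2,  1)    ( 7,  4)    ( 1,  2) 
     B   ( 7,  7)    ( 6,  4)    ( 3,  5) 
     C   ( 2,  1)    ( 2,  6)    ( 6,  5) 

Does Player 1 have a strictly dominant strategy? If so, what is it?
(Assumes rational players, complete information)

No strictly dominant strategy exists for Player 1

Work:
A strategy strictly dominates another if it gives a strictly higher payoff against every opponent action. Compare each pair of P1's strategies column-by-column:
  A vs B: [2 vs 7, 7 vs 6, 1 vs 3] → A does not strictly dominate B (column X: 2 ≤ 7)
  A vs C: [2 vs 2, 7 vs 2, 1 vs 6] → A does not strictly dominate C (column X: 2 ≤ 2)
  B vs A: [7 vs 2, 6 vs 7, 3 vs 1] → B does not strictly dominate A (column Y: 6 ≤ 7)
  B vs C: [7 vs 2, 6 vs 2, 3 vs 6] → B does not strictly dominate C (column Z: 3 ≤ 6)
  C vs A: [2 vs 2, 2 vs 7, 6 vs 1] → C does not strictly dominate A (column X: 2 ≤ 2)
  C vs B: [2 vs 7, 2 vs 6, 6 vs 3] → C does not strictly dominate B (column X: 2 ≤ 7)
No single strategy strictly dominates all others → no strictly dominant strategy.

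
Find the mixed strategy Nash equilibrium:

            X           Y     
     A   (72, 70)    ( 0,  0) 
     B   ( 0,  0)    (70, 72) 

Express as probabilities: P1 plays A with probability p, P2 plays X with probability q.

p = 0.507, q = 0.493

Work:
Find probabilities that make opponent indifferent:
P2 chooses q to make P1 indifferent between A and B
P1 chooses p to make P2 indifferent between X and Y
Mixed NE: P1 plays (A: 0.507, B: 0.493), P2 plays (X: 0.493, Y: 0.507)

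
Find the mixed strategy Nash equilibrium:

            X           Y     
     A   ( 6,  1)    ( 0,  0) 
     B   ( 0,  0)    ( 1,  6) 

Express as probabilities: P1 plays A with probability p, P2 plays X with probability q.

p = 0.8571, q = 0.1429

Work:
Find probabilities that make opponent indifferent:
P2 chooses q to make P1 indifferent between A and B
P1 chooses p to make P2 indifferent between X and Y
Mixed NE: P1 plays (A: 0.8571, B: 0.1429), P2 plays (X: 0.1429, Y: 0.8571)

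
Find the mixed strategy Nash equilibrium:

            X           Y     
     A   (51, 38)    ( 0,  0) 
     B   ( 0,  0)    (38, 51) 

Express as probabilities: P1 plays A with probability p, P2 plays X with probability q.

p = 0.573, q = 0.427

Work:
Find probabilities that make opponent indifferent:
P2 chooses q to make P1 indifferent between A and B
P1 chooses p to make P2 indifferent between X and Y
Mixed NE: P1 plays (A: 0.573, B: 0.427), P2 plays (X: 0.427, Y: 0.573)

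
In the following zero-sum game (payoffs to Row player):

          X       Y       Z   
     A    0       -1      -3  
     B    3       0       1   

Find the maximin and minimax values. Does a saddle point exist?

Maximin = 0, Minimax = 0, Saddle: True

Work:
Row minimums: [-3, 0] → maximin = 0
Column maximums: [3, 0, 1] → minimax = 0
Saddle point exists! Game value = 0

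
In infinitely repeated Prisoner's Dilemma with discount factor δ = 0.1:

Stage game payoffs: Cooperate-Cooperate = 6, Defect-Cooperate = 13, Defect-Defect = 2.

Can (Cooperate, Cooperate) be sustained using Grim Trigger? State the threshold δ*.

δ* = 0.6364; since δ = 0.1 < 0.6364, cooperation cannot be sustained

Work:
For Grim Trigger:
Cooperate forever: 6/(1-δ)
Defect then punished: 13 + 2·δ/(1-δ)
Need: 6/(1-δ) ≥ 13 + 2·δ/(1-δ)
Solving: δ ≥ (T-R)/(T-P) = (13-6)/(13-2) = 0.6364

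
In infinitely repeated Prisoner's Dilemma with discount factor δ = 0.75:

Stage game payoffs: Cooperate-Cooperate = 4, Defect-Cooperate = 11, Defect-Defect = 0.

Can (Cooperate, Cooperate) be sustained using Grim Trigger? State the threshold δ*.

δ* = 0.6364; since δ = 0.75 ≥ 0.6364, cooperation can be sustained

Work:
For Grim Trigger:
Cooperate forever: 4/(1-δ)
Defect then punished: 11 + 0·δ/(1-δ)
Need: 4/(1-δ) ≥ 11 + 0·δ/(1-δ)
Solving: δ ≥ (T-R)/(T-P) = (11-4)/(11-0) = 0.6364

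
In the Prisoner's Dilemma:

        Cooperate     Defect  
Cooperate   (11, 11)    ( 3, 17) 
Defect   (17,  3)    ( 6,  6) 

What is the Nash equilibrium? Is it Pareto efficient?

(Defect, Defect) is NE; not Pareto efficient

Work:
Defect dominates Cooperate for both players:
If P2 cooperates: Defect (17) > Cooperate (11)
If P2 defects: Defect (6) > Cooperate (3)
NE: (Defect, Defect) with payoff (6, 6)
But (Cooperate, Cooperate) = (11, 11) Pareto dominates (6, 6)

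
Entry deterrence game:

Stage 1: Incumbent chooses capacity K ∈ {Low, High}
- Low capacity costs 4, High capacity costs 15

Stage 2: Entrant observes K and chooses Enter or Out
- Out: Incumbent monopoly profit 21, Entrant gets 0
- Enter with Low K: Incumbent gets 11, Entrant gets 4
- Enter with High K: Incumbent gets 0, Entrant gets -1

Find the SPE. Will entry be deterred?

SPE: (Low, Enter|Low, Out|High); Entry not deterred. Incumbent net profit = 7, Entrant gets 4

Work:
After Low K: Entrant enters (4 > 0)
After High K: Entrant stays out (-1 < 0)
Incumbent: Low → 11−4=7, High → 21−15=6
Incumbent chooses Low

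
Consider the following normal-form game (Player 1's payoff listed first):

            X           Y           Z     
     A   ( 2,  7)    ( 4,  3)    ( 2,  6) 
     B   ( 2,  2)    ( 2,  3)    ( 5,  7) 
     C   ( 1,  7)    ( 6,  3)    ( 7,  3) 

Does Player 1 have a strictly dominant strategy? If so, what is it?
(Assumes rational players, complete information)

No strictly dominant strategy exists for Player 1

Work:
A strategy strictly dominates another if it gives a strictly higher payoff against every opponent action. Compare each pair of P1's strategies column-by-column:
  A vs B: [2 vs 2, 4 vs 2, 2 vs 5] → A does not strictly dominate B (column X: 2 ≤ 2)
  A vs C: [2 vs 1, 4 vs 6, 2 vs 7] → A does not strictly dominate C (column Y: 4 ≤ 6)
  B vs A: [2 vs 2, 2 vs 4, 5 vs 2] → B does not strictly dominate A (column X: 2 ≤ 2)
  B vs C: [2 vs 1, 2 vs 6, 5 vs 7] → B does not strictly dominate C (column Y: 2 ≤ 6)
  C vs A: [1 vs 2, 6 vs 4, 7 vs 2] → C does not strictly dominate A (column X: 1 ≤ 2)
  C vs B: [1 vs 2, 6 vs 2, 7 vs 5] → C does not strictly dominate B (column X: 1 ≤ 2)
No single strategy strictly dominates all others → no strictly dominant strategy.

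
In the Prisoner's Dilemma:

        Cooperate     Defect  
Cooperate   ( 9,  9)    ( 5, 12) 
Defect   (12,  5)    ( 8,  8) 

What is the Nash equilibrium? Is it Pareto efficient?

(Defect, Defect) is NE; not Pareto efficient

Work:
Defect dominates Cooperate for both players:
If P2 cooperates: Defect (12) > Cooperate (9)
If P2 defects: Defect (8) > Cooperate (5)
NE: (Defect, Defect) with payoff (8, 8)
But (Cooperate, Cooperate) = (9, 9) Pareto dominates (8, 8)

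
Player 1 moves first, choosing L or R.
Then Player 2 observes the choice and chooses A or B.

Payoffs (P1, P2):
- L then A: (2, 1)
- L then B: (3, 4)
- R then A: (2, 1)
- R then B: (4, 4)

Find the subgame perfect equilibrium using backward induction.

P1 plays R, P2 plays B after L and B after R; Payoff (4, 4)

Work:
Backward induction:
After L: P2 chooses B → P1 gets 3
After R: P2 chooses B → P1 gets 4
P1 chooses R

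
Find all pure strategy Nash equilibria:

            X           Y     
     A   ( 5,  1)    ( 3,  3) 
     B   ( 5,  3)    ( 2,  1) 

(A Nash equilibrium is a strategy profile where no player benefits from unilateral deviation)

Nash equilibrium: (A, Y), (B, X)

Work:
Best responses:
  P1 vs X: payoffs [5, 5] → best response A/B (payoff 5)
  P1 vs Y: payoffs [3, 2] → best response A (payoff 3)
  P2 vs A: payoffs [1, 3] → best response Y (payoff 3)
  P2 vs B: payoffs [3, 1] → best response X (payoff 3)
Mutual best responses: (A,Y), (B,X) → Nash equilibria.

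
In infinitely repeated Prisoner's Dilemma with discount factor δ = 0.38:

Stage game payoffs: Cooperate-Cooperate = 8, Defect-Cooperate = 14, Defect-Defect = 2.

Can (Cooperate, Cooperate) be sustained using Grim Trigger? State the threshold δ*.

δ* = 0.5; since δ = 0.38 < 0.5, cooperation cannot be sustained

Work:
For Grim Trigger:
Cooperate forever: 8/(1-δ)
Defect then punished: 14 + 2·δ/(1-δ)
Need: 8/(1-δ) ≥ 14 + 2·δ/(1-δ)
Solving: δ ≥ (T-R)/(T-P) = (14-8)/(14-2) = 0.5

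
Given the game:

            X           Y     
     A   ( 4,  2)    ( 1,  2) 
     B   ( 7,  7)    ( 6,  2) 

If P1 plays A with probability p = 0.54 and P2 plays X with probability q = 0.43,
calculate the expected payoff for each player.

E[P1] = 4.1944, E[P2] = 2.989

Work:
E[P1] = p·q·π₁(A,X) + p·(1-q)·π₁(A,Y) + (1-p)·q·π₁(B,X) + (1-p)·(1-q)·π₁(B,Y)
= 0.54·0.43·4 + 0.54·0.57·1 + 0.46·0.43·7 + 0.46·0.57·6
= 4.1944

E[P2] = 2.989 (similar calculation)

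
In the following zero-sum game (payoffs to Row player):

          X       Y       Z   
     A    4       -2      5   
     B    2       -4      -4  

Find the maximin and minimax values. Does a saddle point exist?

Maximin = -2, Minimax = -2, Saddle: True

Work:
Row minimums: [-2, -4] → maximin = -2
Column maximums: [4, -2, 5] → minimax = -2
Saddle point exists! Game value = -2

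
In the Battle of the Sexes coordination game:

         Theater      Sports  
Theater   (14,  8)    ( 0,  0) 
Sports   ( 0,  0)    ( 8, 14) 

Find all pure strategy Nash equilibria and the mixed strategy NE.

Pure NE: (Theater, Theater) and (Sports, Sports); Mixed NE: p = 0.6364, q = 0.3636

Work:
Check pure NE:
(Theater, Theater): (14, 8) - no unilateral deviation beneficial
(Sports, Sports): (8, 14) - no unilateral deviation beneficial
Mixed NE: P1 plays Theater with p = 0.6364, P2 plays Theater with q = 0.3636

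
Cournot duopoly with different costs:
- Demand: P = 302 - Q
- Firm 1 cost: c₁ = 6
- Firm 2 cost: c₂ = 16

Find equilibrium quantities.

q₁* = 102.0, q₂* = 92.0

Work:
Reaction: q₁ = (302 - 6 - q₂)/2
Reaction: q₂ = (302 - 16 - q₁)/2
Solve simultaneously:
q₁* = (302 - 2×6 + 16)/3 = 102.0
q₂* = (302 - 2×16 + 6)/3 = 92.0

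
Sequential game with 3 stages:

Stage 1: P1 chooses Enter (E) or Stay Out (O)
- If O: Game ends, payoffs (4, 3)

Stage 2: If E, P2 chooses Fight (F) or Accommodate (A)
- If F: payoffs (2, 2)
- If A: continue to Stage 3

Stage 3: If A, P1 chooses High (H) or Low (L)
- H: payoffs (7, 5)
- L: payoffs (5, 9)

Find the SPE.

SPE: (E, A, H); Outcome (7, 5)

Work:
Stage 3: P1 chooses H (7 vs 5)
Stage 2: P2: F->2, A->5 (anticipating H). Choose A
Stage 1: P1: O->4, E->7 (anticipating A, H). Choose E
SPE path: E -> A -> H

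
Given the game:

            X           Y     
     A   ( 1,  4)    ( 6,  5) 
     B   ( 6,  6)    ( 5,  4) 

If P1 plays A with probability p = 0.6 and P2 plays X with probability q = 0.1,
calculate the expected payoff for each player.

E[P1] = 5.34, E[P2] = 4.62

Work:
E[P1] = p·q·π₁(A,X) + p·(1-q)·π₁(A,Y) + (1-p)·q·π₁(B,X) + (1-p)·(1-q)·π₁(B,Y)
= 0.6·0.1·1 + 0.6·0.9·6 + 0.4·0.1·6 + 0.4·0.9·5
= 5.34

E[P2] = 4.62 (similar calculation)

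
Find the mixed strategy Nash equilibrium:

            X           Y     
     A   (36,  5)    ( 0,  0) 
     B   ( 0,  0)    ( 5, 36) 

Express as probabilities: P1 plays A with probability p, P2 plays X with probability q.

p = 0.878, q = 0.122

Work:
Find probabilities that make opponent indifferent:
P2 chooses q to make P1 indifferent between A and B
P1 chooses p to make P2 indifferent between X and Y
Mixed NE: P1 plays (A: 0.878, B: 0.122), P2 plays (X: 0.122, Y: 0.878)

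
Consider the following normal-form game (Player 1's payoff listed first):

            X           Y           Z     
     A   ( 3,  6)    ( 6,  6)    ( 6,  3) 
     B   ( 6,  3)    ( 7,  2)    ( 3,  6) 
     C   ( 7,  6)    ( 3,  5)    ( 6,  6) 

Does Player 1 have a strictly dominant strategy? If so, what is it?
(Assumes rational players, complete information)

No strictly dominant strategy exists for Player 1

Work:
A strategy strictly dominates another if it gives a strictly higher payoff against every opponent action. Compare each pair of P1's strategies column-by-column:
  A vs B: [3 vs 6, 6 vs 7, 6 vs 3] → A does not strictly dominate B (column X: 3 ≤ 6)
  A vs C: [3 vs 7, 6 vs 3, 6 vs 6] → A does not strictly dominate C (column X: 3 ≤ 7)
  B vs A: [6 vs 3, 7 vs 6, 3 vs 6] → B does not strictly dominate A (column Z: 3 ≤ 6)
  B vs C: [6 vs 7, 7 vs 3, 3 vs 6] → B does not strictly dominate C (column X: 6 ≤ 7)
  C vs A: [7 vs 3, 3 vs 6, 6 vs 6] → C does not strictly dominate A (column Y: 3 ≤ 6)
  C vs B: [7 vs 6, 3 vs 7, 6 vs 3] → C does not strictly dominate B (column Y: 3 ≤ 7)
No single strategy strictly dominates all others → no strictly dominant strategy.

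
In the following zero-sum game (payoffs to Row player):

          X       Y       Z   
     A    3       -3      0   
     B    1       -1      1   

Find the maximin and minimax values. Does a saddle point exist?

Maximin = -1, Minimax = -1, Saddle: True

Work:
Row minimums: [-3, -1] → maximin = -1
Column maximums: [3, -1, 1] → minimax = -1
Saddle point exists! Game value = -1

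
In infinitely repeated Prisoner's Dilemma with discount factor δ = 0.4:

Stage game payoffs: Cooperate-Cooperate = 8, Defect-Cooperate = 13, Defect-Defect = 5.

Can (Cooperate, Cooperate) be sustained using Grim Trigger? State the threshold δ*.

δ* = 0.625; since δ = 0.4 < 0.625, cooperation cannot be sustained

Work:
For Grim Trigger:
Cooperate forever: 8/(1-δ)
Defect then punished: 13 + 5·δ/(1-δ)
Need: 8/(1-δ) ≥ 13 + 5·δ/(1-δ)
Solving: δ ≥ (T-R)/(T-P) = (13-8)/(13-5) = 0.625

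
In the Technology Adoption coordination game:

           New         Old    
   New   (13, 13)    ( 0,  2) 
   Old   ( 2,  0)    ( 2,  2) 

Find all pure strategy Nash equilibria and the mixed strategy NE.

Pure NE: (New, New) and (Old, Old); Mixed NE: p = 0.1538, q = 0.1538

Work:
Check pure NE:
(New, New): (13, 13) - no unilateral deviation beneficial
(Old, Old): (2, 2) - no unilateral deviation beneficial
Mixed NE: P1 plays New with p = 0.1538, P2 plays New with q = 0.1538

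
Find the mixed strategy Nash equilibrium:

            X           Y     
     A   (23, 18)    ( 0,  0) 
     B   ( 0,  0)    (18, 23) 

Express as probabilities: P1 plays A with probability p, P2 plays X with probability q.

p = 0.561, q = 0.439

Work:
Find probabilities that make opponent indifferent:
P2 chooses q to make P1 indifferent between A and B
P1 chooses p to make P2 indifferent between X and Y
Mixed NE: P1 plays (A: 0.561, B: 0.439), P2 plays (X: 0.439, Y: 0.561)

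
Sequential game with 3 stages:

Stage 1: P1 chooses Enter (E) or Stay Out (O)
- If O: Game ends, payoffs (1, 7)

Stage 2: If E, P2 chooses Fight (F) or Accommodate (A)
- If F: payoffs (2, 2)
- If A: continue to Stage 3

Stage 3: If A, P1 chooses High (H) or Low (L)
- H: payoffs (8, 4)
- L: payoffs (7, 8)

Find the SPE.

SPE: (E, A, H); Outcome (8, 4)

Work:
Stage 3: P1 chooses H (8 vs 7)
Stage 2: P2: F->2, A->4 (anticipating H). Choose A
Stage 1: P1: O->1, E->8 (anticipating A, H). Choose E
SPE path: E -> A -> H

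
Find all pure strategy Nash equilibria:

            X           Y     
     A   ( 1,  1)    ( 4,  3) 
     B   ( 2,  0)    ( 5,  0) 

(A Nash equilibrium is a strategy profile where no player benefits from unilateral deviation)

Nash equilibrium: (B, X), (B, Y)

Work:
Best responses:
  P1 vs X: payoffs [1, 2] → best response B (payoff 2)
  P1 vs Y: payoffs [4, 5] → best response B (payoff 5)
  P2 vs A: payoffs [1, 3] → best response Y (payoff 3)
  P2 vs B: payoffs [0, 0] → best response X/Y (payoff 0)
Mutual best responses: (B,X), (B,Y) → Nash equilibria.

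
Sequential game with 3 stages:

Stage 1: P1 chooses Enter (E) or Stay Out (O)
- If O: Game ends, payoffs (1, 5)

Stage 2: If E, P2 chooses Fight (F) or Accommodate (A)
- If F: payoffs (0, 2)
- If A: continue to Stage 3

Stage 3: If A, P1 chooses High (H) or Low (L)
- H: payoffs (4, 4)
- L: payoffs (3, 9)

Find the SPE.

SPE: (E, A, H); Outcome (4, 4)

Work:
Stage 3: P1 chooses H (4 vs 3)
Stage 2: P2: F->2, A->4 (anticipating H). Choose A
Stage 1: P1: O->1, E->4 (anticipating A, H). Choose E
SPE path: E -> A -> H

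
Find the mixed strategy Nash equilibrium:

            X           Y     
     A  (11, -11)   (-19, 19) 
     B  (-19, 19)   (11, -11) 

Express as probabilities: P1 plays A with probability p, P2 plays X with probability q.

p = 0.5, q = 0.5

Work:
Find probabilities that make opponent indifferent:
P2 chooses q to make P1 indifferent between A and B
P1 chooses p to make P2 indifferent between X and Y
Mixed NE: P1 plays (A: 0.5, B: 0.5), P2 plays (X: 0.5, Y: 0.5)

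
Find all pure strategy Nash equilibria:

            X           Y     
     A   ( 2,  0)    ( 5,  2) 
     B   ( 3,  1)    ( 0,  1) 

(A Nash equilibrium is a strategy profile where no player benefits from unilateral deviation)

Nash equilibrium: (A, Y), (B, X)

Work:
Best responses:
  P1 vs X: payoffs [2, 3] → best response B (payoff 3)
  P1 vs Y: payoffs [5, 0] → best response A (payoff 5)
  P2 vs A: payoffs [0, 2] → best response Y (payoff 2)
  P2 vs B: payoffs [1, 1] → best response X/Y (payoff 1)
Mutual best responses: (A,Y), (B,X) → Nash equilibria.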